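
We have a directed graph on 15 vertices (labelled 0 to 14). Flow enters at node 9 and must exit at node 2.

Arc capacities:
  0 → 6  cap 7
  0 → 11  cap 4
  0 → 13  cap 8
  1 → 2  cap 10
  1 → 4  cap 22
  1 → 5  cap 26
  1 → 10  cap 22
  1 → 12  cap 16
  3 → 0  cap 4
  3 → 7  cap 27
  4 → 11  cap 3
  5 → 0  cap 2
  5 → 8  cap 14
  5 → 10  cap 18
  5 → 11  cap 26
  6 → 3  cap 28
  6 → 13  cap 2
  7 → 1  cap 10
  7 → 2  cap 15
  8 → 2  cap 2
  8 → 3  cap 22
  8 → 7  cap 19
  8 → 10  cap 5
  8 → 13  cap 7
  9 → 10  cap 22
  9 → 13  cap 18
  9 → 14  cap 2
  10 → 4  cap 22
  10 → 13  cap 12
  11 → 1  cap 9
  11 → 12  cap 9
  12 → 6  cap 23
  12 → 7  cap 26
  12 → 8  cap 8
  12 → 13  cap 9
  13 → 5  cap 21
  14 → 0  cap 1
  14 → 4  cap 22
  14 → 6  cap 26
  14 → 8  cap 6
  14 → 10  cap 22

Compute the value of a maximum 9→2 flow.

Maximum flow value: 26

augment #1: 9→14→8→2 bottleneck 2, total now 2
augment #2: 9→10→4→11→1→2 bottleneck 3, total now 5
augment #3: 9→13→5→8→7→2 bottleneck 14, total now 19
augment #4: 9→13→5→11→1→2 bottleneck 4, total now 23
augment #5: 9→10→13→5→11→1→2 bottleneck 2, total now 25
augment #6: 9→10→13→5→11→12→7→2 bottleneck 1, total now 26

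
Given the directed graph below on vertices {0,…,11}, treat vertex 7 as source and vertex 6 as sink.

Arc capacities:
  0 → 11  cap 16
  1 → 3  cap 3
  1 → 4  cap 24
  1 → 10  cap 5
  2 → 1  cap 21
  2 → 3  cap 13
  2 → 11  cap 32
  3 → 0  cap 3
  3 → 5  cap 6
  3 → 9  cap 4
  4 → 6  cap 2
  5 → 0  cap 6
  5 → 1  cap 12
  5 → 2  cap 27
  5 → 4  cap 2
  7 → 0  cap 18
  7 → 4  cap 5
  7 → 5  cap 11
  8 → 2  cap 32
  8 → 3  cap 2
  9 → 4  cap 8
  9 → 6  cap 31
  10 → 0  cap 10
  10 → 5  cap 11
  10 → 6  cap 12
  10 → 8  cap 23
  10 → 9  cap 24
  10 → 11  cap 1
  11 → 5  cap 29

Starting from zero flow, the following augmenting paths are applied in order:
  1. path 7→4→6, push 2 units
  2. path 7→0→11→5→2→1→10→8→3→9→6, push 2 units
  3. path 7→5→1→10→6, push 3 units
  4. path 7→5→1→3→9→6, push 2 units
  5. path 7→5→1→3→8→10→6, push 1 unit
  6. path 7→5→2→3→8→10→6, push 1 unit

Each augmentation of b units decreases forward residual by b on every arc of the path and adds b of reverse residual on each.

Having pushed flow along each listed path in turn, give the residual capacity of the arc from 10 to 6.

Residual capacity of (10,6): 7

after path 1 (7→4→6, push 2): res(10,6)=12
after path 2 (7→0→11→5→2→1→10→8→3→9→6, push 2): res(10,6)=12
after path 3 (7→5→1→10→6, push 3): res(10,6)=9
after path 4 (7→5→1→3→9→6, push 2): res(10,6)=9
after path 5 (7→5→1→3→8→10→6, push 1): res(10,6)=8
after path 6 (7→5→2→3→8→10→6, push 1): res(10,6)=7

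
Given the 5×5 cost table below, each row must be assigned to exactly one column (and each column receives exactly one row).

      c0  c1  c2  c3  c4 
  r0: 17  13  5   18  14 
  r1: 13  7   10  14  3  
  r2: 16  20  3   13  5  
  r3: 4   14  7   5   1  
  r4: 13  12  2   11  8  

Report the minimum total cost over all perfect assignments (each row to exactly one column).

Minimum assignment cost: 32

optimal assignment: row0→col2 (cost 5), row1→col1 (cost 7), row2→col4 (cost 5), row3→col0 (cost 4), row4→col3 (cost 11)
total = 5 + 7 + 5 + 4 + 11 = 32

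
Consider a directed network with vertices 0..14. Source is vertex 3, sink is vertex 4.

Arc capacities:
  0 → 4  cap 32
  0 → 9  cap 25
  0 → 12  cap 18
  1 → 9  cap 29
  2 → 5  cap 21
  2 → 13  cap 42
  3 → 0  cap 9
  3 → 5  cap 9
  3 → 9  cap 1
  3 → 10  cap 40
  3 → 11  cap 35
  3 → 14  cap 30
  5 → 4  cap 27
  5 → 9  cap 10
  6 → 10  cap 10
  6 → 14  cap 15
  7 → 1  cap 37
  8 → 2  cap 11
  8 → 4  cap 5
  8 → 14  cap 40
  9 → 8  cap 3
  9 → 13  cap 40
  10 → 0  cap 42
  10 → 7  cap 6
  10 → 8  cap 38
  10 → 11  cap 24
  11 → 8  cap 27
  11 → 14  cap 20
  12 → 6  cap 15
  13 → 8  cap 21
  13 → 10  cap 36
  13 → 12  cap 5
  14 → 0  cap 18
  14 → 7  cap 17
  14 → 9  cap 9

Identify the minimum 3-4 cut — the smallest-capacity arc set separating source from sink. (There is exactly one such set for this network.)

augment #1: 3→0→4 push 9
augment #2: 3→5→4 push 9
augment #3: 3→9→8→4 push 1
augment #4: 3→10→0→4 push 23
augment #5: 3→10→8→4 push 4
augment #6: 3→10→8→2→5→4 push 11
max flow = 57; residual-reachable set from 3 gives S-side
cut edges (S→T): {(0,4), (3,5), (8,2), (8,4)} total cap 57

Min-cut arcs: {(0,4), (3,5), (8,2), (8,4)} (total capacity 57)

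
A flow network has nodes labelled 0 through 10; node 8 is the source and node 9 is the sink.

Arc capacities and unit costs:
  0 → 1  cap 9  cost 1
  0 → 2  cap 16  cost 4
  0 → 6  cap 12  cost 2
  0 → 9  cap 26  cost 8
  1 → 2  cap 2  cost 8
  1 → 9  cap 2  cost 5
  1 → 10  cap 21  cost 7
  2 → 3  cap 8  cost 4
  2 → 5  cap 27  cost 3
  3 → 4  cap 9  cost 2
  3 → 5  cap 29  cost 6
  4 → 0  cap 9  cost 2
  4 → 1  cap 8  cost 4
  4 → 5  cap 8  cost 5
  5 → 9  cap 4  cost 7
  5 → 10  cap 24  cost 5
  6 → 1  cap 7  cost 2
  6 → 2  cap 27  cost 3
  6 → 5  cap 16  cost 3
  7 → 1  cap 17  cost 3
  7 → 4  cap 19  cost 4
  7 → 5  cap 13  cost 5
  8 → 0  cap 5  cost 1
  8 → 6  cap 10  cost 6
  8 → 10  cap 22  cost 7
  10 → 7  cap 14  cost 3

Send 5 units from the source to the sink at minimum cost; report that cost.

Minimum cost for 5 units: 41

shortest-cost path #1: 8→0→1→9 push 2 @ unit cost 7 (adds 14)
shortest-cost path #2: 8→0→9 push 3 @ unit cost 9 (adds 27)
total cost = 41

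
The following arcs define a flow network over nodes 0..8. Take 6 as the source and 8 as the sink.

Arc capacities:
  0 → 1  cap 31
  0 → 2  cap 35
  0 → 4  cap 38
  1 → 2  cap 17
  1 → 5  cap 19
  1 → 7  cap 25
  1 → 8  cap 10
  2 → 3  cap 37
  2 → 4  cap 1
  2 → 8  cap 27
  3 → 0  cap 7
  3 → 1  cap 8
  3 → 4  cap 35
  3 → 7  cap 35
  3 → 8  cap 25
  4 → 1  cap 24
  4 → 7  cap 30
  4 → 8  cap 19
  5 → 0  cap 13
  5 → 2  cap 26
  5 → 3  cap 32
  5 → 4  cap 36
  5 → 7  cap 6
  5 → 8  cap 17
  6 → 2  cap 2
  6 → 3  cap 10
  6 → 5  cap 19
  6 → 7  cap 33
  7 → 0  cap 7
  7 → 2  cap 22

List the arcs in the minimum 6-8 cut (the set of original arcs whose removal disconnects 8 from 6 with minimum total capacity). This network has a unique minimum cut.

Min-cut arcs: {(6,2), (6,3), (6,5), (7,0), (7,2)} (total capacity 60)

augment #1: 6→2→8 push 2
augment #2: 6→3→8 push 10
augment #3: 6→5→8 push 17
augment #4: 6→5→2→8 push 2
augment #5: 6→7→2→8 push 22
augment #6: 6→7→0→1→8 push 7
max flow = 60; residual-reachable set from 6 gives S-side
cut edges (S→T): {(6,2), (6,3), (6,5), (7,0), (7,2)} total cap 60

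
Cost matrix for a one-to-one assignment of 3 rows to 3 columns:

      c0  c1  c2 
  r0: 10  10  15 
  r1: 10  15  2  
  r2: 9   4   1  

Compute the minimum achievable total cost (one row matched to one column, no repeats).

optimal assignment: row0→col0 (cost 10), row1→col2 (cost 2), row2→col1 (cost 4)
total = 10 + 2 + 4 = 16

Minimum assignment cost: 16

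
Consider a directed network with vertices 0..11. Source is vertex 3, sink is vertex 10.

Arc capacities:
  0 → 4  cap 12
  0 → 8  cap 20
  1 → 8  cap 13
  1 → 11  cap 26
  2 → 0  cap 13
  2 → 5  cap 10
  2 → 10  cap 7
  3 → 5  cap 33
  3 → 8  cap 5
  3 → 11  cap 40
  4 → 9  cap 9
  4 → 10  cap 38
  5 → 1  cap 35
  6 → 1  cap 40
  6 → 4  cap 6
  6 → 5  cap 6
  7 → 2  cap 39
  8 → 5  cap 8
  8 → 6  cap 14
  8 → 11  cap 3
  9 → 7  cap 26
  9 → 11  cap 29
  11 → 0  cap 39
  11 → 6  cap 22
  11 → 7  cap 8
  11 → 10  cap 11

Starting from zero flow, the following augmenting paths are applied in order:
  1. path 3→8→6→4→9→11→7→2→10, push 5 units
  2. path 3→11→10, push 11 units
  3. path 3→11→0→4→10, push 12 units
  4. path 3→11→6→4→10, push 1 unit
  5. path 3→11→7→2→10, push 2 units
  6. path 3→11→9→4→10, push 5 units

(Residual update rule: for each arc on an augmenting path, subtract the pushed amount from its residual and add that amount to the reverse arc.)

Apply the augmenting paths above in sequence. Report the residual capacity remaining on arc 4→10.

after path 1 (3→8→6→4→9→11→7→2→10, push 5): res(4,10)=38
after path 2 (3→11→10, push 11): res(4,10)=38
after path 3 (3→11→0→4→10, push 12): res(4,10)=26
after path 4 (3→11→6→4→10, push 1): res(4,10)=25
after path 5 (3→11→7→2→10, push 2): res(4,10)=25
after path 6 (3→11→9→4→10, push 5): res(4,10)=20

Residual capacity of (4,10): 20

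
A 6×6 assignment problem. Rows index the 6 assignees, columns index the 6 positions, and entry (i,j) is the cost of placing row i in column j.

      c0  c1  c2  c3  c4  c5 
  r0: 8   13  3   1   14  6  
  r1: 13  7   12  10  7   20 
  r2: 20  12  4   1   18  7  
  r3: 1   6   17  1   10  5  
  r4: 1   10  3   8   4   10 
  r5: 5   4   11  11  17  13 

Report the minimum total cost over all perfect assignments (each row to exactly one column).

Minimum assignment cost: 21

optimal assignment: row0→col2 (cost 3), row1→col4 (cost 7), row2→col3 (cost 1), row3→col5 (cost 5), row4→col0 (cost 1), row5→col1 (cost 4)
total = 3 + 7 + 1 + 5 + 1 + 4 = 21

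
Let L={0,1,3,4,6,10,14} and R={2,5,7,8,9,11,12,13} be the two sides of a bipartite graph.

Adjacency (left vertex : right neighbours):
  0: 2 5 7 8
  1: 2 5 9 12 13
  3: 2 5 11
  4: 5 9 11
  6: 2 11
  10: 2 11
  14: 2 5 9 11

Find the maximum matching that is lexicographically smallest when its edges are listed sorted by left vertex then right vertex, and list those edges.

Lex-smallest maximum matching: {(0,7), (1,12), (3,2), (4,5), (6,11), (14,9)}

|M| = 6 (so the lex-smallest maximum matching has 6 edges)
process left vertices in ascending order; for each, take the smallest-labelled available neighbour that still permits 6 edges overall, or leave it unmatched if none does
lex-smallest matching: {0-7, 1-12, 3-2, 4-5, 6-11, 14-9}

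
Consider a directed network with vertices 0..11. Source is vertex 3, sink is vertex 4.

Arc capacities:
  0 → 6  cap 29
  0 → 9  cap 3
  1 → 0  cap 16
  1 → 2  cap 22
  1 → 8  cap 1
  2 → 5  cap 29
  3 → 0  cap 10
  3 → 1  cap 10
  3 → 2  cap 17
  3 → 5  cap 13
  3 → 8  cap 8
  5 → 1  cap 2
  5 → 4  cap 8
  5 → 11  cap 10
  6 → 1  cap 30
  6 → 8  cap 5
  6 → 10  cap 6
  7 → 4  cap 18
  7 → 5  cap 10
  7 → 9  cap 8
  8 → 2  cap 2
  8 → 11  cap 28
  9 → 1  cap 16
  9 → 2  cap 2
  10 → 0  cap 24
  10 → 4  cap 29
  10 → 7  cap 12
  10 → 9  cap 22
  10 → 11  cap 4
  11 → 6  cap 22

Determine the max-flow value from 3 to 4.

Maximum flow value: 14

augment #1: 3→5→4 bottleneck 8, total now 8
augment #2: 3→0→6→10→4 bottleneck 6, total now 14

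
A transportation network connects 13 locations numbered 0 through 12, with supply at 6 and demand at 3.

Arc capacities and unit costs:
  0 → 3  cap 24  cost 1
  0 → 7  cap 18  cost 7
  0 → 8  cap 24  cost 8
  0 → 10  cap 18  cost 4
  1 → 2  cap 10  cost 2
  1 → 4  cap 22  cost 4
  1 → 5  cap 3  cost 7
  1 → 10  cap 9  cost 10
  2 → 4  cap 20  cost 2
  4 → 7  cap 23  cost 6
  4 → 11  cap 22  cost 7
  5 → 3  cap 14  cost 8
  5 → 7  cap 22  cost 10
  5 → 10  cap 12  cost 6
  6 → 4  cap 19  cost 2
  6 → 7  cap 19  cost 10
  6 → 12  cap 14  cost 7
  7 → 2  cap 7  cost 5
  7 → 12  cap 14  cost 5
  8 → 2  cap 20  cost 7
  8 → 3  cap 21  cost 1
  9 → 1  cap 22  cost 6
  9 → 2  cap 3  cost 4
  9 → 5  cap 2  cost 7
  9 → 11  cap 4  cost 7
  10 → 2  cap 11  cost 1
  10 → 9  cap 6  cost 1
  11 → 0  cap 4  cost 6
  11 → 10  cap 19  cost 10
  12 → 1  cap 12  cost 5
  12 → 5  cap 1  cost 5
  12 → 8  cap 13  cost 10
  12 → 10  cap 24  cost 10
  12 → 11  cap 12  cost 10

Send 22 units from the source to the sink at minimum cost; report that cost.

Minimum cost for 22 units: 452

shortest-cost path #1: 6→4→11→0→3 push 4 @ unit cost 16 (adds 64)
shortest-cost path #2: 6→12→8→3 push 13 @ unit cost 18 (adds 234)
shortest-cost path #3: 6→12→5→3 push 1 @ unit cost 20 (adds 20)
shortest-cost path #4: 6→4→7→12→1→5→3 push 3 @ unit cost 33 (adds 99)
shortest-cost path #5: 6→4→11→10→9→5→3 push 1 @ unit cost 35 (adds 35)
total cost = 452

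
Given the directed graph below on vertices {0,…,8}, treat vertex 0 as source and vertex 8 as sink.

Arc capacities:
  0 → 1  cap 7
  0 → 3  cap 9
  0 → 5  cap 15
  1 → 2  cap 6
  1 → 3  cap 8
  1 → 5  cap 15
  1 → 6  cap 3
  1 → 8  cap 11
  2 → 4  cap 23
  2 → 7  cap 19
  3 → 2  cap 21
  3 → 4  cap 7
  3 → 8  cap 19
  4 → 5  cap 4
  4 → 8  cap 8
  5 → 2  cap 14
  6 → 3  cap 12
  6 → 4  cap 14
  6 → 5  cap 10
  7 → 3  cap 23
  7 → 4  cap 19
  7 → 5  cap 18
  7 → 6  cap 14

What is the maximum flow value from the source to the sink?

augment #1: 0→1→8 bottleneck 7, total now 7
augment #2: 0→3→8 bottleneck 9, total now 16
augment #3: 0→5→2→4→8 bottleneck 8, total now 24
augment #4: 0→5→2→7→3→8 bottleneck 6, total now 30

Maximum flow value: 30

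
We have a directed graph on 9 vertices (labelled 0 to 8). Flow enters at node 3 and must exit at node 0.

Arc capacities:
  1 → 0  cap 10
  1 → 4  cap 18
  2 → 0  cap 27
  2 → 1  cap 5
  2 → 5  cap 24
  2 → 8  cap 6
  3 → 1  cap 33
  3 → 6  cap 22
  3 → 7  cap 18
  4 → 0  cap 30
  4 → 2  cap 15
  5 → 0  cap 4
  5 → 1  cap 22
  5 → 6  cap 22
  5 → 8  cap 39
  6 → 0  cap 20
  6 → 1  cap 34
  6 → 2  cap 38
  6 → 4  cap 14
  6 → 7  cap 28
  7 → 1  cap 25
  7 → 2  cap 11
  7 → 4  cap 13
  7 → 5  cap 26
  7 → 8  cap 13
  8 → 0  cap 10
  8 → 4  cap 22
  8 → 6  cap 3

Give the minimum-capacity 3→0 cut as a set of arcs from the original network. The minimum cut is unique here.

augment #1: 3→1→0 push 10
augment #2: 3→6→0 push 20
augment #3: 3→1→4→0 push 18
augment #4: 3→6→2→0 push 2
augment #5: 3→7→2→0 push 11
augment #6: 3→7→4→0 push 7
max flow = 68; residual-reachable set from 3 gives S-side
cut edges (S→T): {(1,0), (1,4), (3,6), (3,7)} total cap 68

Min-cut arcs: {(1,0), (1,4), (3,6), (3,7)} (total capacity 68)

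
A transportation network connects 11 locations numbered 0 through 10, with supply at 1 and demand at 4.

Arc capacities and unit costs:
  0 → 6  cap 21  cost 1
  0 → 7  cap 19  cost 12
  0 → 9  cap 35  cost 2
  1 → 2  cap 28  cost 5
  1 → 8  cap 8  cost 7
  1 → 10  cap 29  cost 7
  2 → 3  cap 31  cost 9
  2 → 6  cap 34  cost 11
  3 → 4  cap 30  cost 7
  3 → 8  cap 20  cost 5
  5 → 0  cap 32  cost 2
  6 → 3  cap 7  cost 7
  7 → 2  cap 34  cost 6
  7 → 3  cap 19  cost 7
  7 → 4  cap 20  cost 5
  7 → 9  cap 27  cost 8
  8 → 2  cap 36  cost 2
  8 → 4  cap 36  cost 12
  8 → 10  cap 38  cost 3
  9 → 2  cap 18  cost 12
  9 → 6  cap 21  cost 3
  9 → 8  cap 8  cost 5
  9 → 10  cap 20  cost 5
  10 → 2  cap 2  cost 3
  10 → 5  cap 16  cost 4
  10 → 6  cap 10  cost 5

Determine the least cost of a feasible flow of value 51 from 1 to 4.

Minimum cost for 51 units: 1182

shortest-cost path #1: 1→8→4 push 8 @ unit cost 19 (adds 152)
shortest-cost path #2: 1→2→3→4 push 28 @ unit cost 21 (adds 588)
shortest-cost path #3: 1→10→2→3→4 push 2 @ unit cost 26 (adds 52)
shortest-cost path #4: 1→10→5→0→7→4 push 13 @ unit cost 30 (adds 390)
total cost = 1182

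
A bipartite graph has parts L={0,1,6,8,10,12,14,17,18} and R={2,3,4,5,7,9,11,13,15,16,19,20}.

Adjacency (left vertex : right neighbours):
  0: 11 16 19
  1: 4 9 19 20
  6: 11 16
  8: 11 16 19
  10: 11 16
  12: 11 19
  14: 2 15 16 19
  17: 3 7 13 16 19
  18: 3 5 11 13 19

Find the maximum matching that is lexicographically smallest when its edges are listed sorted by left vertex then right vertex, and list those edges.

Lex-smallest maximum matching: {(0,11), (1,4), (6,16), (8,19), (14,2), (17,3), (18,5)}

|M| = 7 (so the lex-smallest maximum matching has 7 edges)
process left vertices in ascending order; for each, take the smallest-labelled available neighbour that still permits 7 edges overall, or leave it unmatched if none does
lex-smallest matching: {0-11, 1-4, 6-16, 8-19, 14-2, 17-3, 18-5}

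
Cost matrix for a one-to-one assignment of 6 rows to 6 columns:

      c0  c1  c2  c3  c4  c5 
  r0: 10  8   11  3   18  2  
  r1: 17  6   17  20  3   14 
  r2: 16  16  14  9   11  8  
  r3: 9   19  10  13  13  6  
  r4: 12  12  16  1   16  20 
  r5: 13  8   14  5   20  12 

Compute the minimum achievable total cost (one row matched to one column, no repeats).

optimal assignment: row0→col5 (cost 2), row1→col4 (cost 3), row2→col2 (cost 14), row3→col0 (cost 9), row4→col3 (cost 1), row5→col1 (cost 8)
total = 2 + 3 + 14 + 9 + 1 + 8 = 37

Minimum assignment cost: 37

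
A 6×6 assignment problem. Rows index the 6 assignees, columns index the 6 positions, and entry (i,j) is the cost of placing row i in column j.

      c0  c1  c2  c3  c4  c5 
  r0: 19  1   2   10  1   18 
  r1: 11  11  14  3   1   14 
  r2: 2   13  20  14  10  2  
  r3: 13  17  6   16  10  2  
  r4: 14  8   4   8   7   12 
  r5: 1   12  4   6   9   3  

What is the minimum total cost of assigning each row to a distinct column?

Minimum assignment cost: 16

optimal assignment: row0→col1 (cost 1), row1→col4 (cost 1), row2→col0 (cost 2), row3→col5 (cost 2), row4→col2 (cost 4), row5→col3 (cost 6)
total = 1 + 1 + 2 + 2 + 4 + 6 = 16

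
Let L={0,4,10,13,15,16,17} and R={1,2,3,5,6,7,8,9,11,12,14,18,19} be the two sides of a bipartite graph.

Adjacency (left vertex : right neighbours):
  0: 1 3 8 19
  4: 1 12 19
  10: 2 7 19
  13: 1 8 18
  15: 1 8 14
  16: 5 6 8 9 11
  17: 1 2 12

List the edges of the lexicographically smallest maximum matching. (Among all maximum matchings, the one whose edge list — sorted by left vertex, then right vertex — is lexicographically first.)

Lex-smallest maximum matching: {(0,1), (4,12), (10,7), (13,8), (15,14), (16,5), (17,2)}

|M| = 7 (so the lex-smallest maximum matching has 7 edges)
process left vertices in ascending order; for each, take the smallest-labelled available neighbour that still permits 7 edges overall, or leave it unmatched if none does
lex-smallest matching: {0-1, 4-12, 10-7, 13-8, 15-14, 16-5, 17-2}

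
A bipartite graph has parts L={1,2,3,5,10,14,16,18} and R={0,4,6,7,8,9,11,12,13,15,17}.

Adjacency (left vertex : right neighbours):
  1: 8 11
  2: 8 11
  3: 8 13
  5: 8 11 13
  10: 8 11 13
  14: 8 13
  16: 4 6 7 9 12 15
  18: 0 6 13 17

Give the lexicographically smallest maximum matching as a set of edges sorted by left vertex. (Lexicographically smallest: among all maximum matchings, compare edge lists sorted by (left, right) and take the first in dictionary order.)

Lex-smallest maximum matching: {(1,8), (2,11), (3,13), (16,4), (18,0)}

|M| = 5 (so the lex-smallest maximum matching has 5 edges)
process left vertices in ascending order; for each, take the smallest-labelled available neighbour that still permits 5 edges overall, or leave it unmatched if none does
lex-smallest matching: {1-8, 2-11, 3-13, 16-4, 18-0}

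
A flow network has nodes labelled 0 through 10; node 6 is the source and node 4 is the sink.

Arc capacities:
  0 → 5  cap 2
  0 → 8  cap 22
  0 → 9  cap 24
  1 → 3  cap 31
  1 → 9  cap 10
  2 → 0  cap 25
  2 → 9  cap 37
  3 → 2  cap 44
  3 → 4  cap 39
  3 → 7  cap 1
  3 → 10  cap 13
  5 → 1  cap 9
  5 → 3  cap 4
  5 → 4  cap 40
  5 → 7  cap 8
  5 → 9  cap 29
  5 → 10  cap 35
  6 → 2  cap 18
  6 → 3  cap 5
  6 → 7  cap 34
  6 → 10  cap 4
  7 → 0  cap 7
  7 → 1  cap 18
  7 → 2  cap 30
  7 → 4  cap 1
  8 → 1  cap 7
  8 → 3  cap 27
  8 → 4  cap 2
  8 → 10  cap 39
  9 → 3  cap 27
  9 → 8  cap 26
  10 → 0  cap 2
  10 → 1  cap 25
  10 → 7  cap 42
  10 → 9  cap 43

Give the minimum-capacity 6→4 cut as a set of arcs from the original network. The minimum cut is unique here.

augment #1: 6→3→4 push 5
augment #2: 6→7→4 push 1
augment #3: 6→2→0→5→4 push 2
augment #4: 6→2→0→8→4 push 2
augment #5: 6→2→9→3→4 push 14
augment #6: 6→7→1→3→4 push 18
augment #7: 6→10→1→3→4 push 2
max flow = 44; residual-reachable set from 6 gives S-side
cut edges (S→T): {(0,5), (3,4), (7,4), (8,4)} total cap 44

Min-cut arcs: {(0,5), (3,4), (7,4), (8,4)} (total capacity 44)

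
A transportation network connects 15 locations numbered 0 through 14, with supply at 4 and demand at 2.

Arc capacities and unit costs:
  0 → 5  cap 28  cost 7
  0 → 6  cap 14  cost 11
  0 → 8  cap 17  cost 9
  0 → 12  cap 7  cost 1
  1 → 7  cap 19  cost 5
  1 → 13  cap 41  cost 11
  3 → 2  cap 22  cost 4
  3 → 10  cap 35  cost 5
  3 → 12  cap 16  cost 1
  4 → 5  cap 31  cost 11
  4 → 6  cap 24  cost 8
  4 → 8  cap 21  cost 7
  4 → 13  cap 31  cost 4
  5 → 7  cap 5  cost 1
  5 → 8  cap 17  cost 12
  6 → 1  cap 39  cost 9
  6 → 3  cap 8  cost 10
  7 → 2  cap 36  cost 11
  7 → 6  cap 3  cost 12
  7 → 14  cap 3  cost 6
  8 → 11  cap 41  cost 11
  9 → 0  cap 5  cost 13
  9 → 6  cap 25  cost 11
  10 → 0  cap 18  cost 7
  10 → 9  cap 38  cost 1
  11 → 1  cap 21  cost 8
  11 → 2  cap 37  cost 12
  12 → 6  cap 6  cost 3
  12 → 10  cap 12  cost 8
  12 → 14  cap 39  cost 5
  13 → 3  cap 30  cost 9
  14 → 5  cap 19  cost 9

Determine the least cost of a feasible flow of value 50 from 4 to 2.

shortest-cost path #1: 4→13→3→2 push 22 @ unit cost 17 (adds 374)
shortest-cost path #2: 4→5→7→2 push 5 @ unit cost 23 (adds 115)
shortest-cost path #3: 4→8→11→2 push 21 @ unit cost 30 (adds 630)
shortest-cost path #4: 4→6→1→7→2 push 2 @ unit cost 33 (adds 66)
total cost = 1185

Minimum cost for 50 units: 1185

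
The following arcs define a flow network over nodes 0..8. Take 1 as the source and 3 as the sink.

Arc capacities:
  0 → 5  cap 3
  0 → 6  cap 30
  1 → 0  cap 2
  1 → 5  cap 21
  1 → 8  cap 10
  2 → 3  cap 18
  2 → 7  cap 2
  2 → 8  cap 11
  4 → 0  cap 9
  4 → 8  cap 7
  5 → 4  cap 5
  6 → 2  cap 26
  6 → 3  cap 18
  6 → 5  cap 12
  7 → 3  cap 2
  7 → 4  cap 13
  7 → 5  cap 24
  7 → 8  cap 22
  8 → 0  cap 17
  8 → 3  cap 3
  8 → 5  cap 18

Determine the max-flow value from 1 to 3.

Maximum flow value: 17

augment #1: 1→8→3 bottleneck 3, total now 3
augment #2: 1→0→6→3 bottleneck 2, total now 5
augment #3: 1→8→0→6→3 bottleneck 7, total now 12
augment #4: 1→5→4→0→6→3 bottleneck 5, total now 17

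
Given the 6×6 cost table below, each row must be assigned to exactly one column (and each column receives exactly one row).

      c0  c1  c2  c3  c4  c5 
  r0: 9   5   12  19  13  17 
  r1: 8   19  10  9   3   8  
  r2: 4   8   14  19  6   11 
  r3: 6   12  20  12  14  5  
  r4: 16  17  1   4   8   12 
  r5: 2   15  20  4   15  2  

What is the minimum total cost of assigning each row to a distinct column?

Minimum assignment cost: 22

optimal assignment: row0→col1 (cost 5), row1→col4 (cost 3), row2→col0 (cost 4), row3→col5 (cost 5), row4→col2 (cost 1), row5→col3 (cost 4)
total = 5 + 3 + 4 + 5 + 1 + 4 = 22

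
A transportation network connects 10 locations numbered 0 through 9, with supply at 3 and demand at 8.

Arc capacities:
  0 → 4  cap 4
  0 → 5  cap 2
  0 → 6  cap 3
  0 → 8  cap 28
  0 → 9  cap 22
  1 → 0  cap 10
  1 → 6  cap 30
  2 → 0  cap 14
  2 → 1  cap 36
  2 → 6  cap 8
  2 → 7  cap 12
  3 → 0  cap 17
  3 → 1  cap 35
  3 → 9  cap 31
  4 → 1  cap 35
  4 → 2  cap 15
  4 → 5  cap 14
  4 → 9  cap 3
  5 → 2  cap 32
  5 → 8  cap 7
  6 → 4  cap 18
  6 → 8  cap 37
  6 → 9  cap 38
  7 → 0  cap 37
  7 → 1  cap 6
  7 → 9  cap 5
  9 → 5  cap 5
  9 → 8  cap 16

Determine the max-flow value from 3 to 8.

augment #1: 3→0→8 bottleneck 17, total now 17
augment #2: 3→9→8 bottleneck 16, total now 33
augment #3: 3→1→0→8 bottleneck 10, total now 43
augment #4: 3→1→6→8 bottleneck 25, total now 68
augment #5: 3→9→5→8 bottleneck 5, total now 73

Maximum flow value: 73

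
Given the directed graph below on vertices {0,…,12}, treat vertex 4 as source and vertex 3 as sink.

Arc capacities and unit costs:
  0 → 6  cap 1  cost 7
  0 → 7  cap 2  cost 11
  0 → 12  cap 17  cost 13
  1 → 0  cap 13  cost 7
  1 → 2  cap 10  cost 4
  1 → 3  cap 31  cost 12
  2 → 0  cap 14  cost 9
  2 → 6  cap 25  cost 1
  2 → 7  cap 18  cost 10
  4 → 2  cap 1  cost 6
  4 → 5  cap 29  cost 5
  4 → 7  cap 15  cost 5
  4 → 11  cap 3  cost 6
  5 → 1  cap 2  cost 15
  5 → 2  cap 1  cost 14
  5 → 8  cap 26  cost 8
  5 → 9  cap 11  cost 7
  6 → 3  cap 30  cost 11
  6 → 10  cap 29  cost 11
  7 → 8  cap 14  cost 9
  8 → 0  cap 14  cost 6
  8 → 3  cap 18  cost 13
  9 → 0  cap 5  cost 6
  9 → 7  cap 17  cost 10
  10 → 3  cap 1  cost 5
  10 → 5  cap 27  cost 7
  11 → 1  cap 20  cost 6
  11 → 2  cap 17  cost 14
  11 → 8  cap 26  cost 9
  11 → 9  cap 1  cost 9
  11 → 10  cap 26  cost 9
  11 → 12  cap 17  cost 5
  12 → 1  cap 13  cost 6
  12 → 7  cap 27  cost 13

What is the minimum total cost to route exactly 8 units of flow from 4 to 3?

Minimum cost for 8 units: 190

shortest-cost path #1: 4→2→6→3 push 1 @ unit cost 18 (adds 18)
shortest-cost path #2: 4→11→10→3 push 1 @ unit cost 20 (adds 20)
shortest-cost path #3: 4→11→1→3 push 2 @ unit cost 24 (adds 48)
shortest-cost path #4: 4→5→8→3 push 4 @ unit cost 26 (adds 104)
total cost = 190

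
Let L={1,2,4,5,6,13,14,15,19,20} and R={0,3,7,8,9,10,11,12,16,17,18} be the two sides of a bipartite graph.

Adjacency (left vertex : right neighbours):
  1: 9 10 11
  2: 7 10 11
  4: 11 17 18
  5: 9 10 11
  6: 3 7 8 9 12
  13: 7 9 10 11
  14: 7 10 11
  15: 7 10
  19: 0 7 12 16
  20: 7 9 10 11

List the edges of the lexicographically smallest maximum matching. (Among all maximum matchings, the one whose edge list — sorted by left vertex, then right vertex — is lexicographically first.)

Lex-smallest maximum matching: {(1,9), (2,7), (4,17), (5,10), (6,3), (13,11), (19,0)}

|M| = 7 (so the lex-smallest maximum matching has 7 edges)
process left vertices in ascending order; for each, take the smallest-labelled available neighbour that still permits 7 edges overall, or leave it unmatched if none does
lex-smallest matching: {1-9, 2-7, 4-17, 5-10, 6-3, 13-11, 19-0}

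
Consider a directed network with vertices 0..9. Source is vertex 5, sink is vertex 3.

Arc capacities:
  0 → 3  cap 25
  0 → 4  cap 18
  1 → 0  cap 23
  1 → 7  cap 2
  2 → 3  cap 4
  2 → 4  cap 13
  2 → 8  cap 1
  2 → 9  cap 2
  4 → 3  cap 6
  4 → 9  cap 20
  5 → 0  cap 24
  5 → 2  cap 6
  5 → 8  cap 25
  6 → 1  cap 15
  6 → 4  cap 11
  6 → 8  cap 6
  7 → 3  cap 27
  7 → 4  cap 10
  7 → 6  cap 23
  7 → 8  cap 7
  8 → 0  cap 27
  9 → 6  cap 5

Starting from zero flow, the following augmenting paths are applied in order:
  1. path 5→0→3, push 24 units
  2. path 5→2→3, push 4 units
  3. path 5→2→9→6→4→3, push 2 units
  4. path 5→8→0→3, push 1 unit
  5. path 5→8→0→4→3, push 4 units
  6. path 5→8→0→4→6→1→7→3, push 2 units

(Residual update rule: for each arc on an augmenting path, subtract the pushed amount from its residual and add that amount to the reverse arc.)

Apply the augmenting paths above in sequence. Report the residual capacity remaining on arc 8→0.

Residual capacity of (8,0): 20

after path 1 (5→0→3, push 24): res(8,0)=27
after path 2 (5→2→3, push 4): res(8,0)=27
after path 3 (5→2→9→6→4→3, push 2): res(8,0)=27
after path 4 (5→8→0→3, push 1): res(8,0)=26
after path 5 (5→8→0→4→3, push 4): res(8,0)=22
after path 6 (5→8→0→4→6→1→7→3, push 2): res(8,0)=20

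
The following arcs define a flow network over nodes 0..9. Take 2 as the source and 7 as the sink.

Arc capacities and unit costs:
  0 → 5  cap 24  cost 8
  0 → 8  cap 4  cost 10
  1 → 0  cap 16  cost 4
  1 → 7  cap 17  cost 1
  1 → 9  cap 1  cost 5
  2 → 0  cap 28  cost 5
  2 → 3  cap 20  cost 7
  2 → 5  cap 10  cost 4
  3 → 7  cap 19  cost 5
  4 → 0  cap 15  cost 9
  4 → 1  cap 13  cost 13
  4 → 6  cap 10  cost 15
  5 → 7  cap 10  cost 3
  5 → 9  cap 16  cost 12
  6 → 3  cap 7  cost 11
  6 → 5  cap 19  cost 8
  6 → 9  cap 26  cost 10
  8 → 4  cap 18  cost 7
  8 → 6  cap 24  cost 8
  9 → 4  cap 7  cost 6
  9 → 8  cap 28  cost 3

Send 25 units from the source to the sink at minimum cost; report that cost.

Minimum cost for 25 units: 250

shortest-cost path #1: 2→5→7 push 10 @ unit cost 7 (adds 70)
shortest-cost path #2: 2→3→7 push 15 @ unit cost 12 (adds 180)
total cost = 250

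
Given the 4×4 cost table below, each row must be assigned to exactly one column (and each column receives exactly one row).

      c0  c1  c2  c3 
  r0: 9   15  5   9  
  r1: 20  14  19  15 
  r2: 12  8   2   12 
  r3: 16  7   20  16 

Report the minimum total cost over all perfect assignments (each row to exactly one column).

optimal assignment: row0→col0 (cost 9), row1→col3 (cost 15), row2→col2 (cost 2), row3→col1 (cost 7)
total = 9 + 15 + 2 + 7 = 33

Minimum assignment cost: 33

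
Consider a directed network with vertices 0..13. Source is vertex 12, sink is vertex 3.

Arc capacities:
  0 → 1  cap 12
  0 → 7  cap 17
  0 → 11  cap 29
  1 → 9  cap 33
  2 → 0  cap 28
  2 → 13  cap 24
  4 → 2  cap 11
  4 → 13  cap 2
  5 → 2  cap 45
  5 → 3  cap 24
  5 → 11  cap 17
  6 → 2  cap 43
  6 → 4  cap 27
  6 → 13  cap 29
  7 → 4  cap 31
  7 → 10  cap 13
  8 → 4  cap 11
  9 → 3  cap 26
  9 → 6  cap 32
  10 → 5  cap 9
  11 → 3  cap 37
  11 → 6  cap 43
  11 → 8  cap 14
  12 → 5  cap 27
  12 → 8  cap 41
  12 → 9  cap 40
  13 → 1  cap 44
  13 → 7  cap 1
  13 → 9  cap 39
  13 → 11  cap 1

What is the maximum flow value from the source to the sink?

Maximum flow value: 78

augment #1: 12→5→3 bottleneck 24, total now 24
augment #2: 12→9→3 bottleneck 26, total now 50
augment #3: 12→5→11→3 bottleneck 3, total now 53
augment #4: 12→8→4→13→11→3 bottleneck 1, total now 54
augment #5: 12→8→4→2→0→11→3 bottleneck 10, total now 64
augment #6: 12→9→6→2→0→11→3 bottleneck 14, total now 78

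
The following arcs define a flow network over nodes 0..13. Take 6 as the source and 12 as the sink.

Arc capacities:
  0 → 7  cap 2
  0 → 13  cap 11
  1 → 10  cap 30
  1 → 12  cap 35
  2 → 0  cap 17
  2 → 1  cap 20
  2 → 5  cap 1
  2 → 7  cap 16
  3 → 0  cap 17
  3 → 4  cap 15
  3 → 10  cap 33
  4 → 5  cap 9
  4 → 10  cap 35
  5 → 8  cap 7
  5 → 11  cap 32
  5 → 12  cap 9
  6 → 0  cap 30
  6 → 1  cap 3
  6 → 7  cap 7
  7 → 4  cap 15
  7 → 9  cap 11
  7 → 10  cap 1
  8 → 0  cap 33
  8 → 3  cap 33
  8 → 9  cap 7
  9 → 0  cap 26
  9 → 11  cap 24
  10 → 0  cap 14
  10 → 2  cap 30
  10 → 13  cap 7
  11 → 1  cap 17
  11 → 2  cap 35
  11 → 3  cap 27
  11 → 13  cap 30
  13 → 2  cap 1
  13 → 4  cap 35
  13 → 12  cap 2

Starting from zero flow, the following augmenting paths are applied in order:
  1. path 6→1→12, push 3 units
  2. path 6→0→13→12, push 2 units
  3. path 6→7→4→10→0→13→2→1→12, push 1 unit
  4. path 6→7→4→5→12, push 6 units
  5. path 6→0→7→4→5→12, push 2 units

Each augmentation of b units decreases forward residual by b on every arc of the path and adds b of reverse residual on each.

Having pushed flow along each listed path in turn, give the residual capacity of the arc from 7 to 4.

after path 1 (6→1→12, push 3): res(7,4)=15
after path 2 (6→0→13→12, push 2): res(7,4)=15
after path 3 (6→7→4→10→0→13→2→1→12, push 1): res(7,4)=14
after path 4 (6→7→4→5→12, push 6): res(7,4)=8
after path 5 (6→0→7→4→5→12, push 2): res(7,4)=6

Residual capacity of (7,4): 6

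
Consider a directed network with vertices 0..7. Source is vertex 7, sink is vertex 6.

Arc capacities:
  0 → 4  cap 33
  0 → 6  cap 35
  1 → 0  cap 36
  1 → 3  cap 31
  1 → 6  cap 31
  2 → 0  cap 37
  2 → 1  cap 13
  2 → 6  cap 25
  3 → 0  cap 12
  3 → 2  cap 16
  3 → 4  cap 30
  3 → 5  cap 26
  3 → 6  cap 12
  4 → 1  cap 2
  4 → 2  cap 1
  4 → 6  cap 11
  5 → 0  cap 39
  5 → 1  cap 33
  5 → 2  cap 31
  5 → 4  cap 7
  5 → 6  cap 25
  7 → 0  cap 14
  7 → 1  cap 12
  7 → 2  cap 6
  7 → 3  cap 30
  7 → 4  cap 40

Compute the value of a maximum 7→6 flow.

augment #1: 7→0→6 bottleneck 14, total now 14
augment #2: 7→1→6 bottleneck 12, total now 26
augment #3: 7→2→6 bottleneck 6, total now 32
augment #4: 7→3→6 bottleneck 12, total now 44
augment #5: 7→4→6 bottleneck 11, total now 55
augment #6: 7→3→0→6 bottleneck 12, total now 67
augment #7: 7→3→2→6 bottleneck 6, total now 73
augment #8: 7→4→1→6 bottleneck 2, total now 75
augment #9: 7→4→2→6 bottleneck 1, total now 76

Maximum flow value: 76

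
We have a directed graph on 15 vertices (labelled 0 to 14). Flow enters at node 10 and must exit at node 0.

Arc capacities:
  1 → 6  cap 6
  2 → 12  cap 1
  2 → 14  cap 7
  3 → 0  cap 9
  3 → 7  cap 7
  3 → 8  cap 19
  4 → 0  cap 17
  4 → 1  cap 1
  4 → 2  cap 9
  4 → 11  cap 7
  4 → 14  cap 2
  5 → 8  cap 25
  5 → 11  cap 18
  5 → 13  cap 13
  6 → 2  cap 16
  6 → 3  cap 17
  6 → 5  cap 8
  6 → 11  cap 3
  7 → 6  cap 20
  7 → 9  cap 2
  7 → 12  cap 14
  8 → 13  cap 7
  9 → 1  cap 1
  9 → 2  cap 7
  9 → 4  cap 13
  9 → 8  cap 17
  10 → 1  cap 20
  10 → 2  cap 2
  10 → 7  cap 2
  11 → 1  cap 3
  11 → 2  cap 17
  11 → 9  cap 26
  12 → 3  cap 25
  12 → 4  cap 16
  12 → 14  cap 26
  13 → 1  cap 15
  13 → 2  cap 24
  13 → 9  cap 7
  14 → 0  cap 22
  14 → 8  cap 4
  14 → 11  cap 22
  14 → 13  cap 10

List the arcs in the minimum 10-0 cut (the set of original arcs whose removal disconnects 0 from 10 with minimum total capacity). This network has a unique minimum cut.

Min-cut arcs: {(1,6), (10,2), (10,7)} (total capacity 10)

augment #1: 10→2→14→0 push 2
augment #2: 10→1→6→3→0 push 6
augment #3: 10→7→6→3→0 push 2
max flow = 10; residual-reachable set from 10 gives S-side
cut edges (S→T): {(1,6), (10,2), (10,7)} total cap 10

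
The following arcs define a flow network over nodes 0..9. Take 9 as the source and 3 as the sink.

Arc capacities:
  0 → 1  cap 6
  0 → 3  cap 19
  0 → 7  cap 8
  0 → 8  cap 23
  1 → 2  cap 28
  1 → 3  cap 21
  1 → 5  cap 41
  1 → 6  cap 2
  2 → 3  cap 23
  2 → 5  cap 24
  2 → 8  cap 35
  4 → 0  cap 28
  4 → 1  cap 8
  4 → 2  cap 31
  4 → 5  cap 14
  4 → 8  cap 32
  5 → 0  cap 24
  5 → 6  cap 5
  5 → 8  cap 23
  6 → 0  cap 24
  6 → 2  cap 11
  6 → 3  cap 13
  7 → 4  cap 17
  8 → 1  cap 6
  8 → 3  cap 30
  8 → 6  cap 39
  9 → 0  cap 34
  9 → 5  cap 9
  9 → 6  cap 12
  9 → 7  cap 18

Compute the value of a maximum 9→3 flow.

Maximum flow value: 72

augment #1: 9→0→3 bottleneck 19, total now 19
augment #2: 9→6→3 bottleneck 12, total now 31
augment #3: 9→0→1→3 bottleneck 6, total now 37
augment #4: 9→0→8→3 bottleneck 9, total now 46
augment #5: 9→5→6→3 bottleneck 1, total now 47
augment #6: 9→5→8→3 bottleneck 8, total now 55
augment #7: 9→7→4→1→3 bottleneck 8, total now 63
augment #8: 9→7→4→2→3 bottleneck 9, total now 72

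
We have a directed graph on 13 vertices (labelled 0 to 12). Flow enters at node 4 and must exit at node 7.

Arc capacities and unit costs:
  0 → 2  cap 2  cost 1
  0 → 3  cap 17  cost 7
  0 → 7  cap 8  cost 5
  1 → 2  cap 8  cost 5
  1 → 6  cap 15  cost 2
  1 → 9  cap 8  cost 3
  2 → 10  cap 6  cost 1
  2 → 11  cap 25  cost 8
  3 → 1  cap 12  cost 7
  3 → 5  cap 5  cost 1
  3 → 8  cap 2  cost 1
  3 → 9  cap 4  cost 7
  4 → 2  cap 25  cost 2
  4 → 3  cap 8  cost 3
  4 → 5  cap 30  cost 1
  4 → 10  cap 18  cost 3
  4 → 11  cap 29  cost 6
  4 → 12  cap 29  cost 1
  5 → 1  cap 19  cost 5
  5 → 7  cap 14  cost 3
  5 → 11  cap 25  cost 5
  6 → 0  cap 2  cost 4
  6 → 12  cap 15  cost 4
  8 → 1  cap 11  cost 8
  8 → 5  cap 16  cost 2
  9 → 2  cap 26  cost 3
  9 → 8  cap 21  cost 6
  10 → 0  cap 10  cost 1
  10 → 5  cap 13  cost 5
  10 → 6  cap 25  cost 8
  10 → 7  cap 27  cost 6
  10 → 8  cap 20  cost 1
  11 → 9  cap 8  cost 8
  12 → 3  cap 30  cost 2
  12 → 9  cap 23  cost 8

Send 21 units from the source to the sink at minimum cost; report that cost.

shortest-cost path #1: 4→5→7 push 14 @ unit cost 4 (adds 56)
shortest-cost path #2: 4→10→7 push 7 @ unit cost 9 (adds 63)
total cost = 119

Minimum cost for 21 units: 119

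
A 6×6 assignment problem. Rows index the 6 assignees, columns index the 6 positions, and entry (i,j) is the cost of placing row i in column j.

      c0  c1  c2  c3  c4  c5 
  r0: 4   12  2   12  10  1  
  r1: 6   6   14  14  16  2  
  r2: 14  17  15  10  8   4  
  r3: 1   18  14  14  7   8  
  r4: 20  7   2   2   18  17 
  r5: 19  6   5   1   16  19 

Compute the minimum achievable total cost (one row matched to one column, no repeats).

optimal assignment: row0→col5 (cost 1), row1→col1 (cost 6), row2→col4 (cost 8), row3→col0 (cost 1), row4→col2 (cost 2), row5→col3 (cost 1)
total = 1 + 6 + 8 + 1 + 2 + 1 = 19

Minimum assignment cost: 19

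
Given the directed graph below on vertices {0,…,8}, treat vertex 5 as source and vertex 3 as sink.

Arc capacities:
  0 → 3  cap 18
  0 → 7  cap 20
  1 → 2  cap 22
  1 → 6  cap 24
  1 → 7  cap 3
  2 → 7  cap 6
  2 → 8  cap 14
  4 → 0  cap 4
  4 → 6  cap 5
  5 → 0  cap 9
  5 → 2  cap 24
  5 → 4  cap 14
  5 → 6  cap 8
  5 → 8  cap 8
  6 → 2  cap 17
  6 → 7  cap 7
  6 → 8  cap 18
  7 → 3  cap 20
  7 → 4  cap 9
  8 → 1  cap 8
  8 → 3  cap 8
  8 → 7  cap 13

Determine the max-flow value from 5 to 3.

augment #1: 5→0→3 bottleneck 9, total now 9
augment #2: 5→8→3 bottleneck 8, total now 17
augment #3: 5→2→7→3 bottleneck 6, total now 23
augment #4: 5→4→0→3 bottleneck 4, total now 27
augment #5: 5→6→7→3 bottleneck 7, total now 34
augment #6: 5→2→8→7→3 bottleneck 7, total now 41

Maximum flow value: 41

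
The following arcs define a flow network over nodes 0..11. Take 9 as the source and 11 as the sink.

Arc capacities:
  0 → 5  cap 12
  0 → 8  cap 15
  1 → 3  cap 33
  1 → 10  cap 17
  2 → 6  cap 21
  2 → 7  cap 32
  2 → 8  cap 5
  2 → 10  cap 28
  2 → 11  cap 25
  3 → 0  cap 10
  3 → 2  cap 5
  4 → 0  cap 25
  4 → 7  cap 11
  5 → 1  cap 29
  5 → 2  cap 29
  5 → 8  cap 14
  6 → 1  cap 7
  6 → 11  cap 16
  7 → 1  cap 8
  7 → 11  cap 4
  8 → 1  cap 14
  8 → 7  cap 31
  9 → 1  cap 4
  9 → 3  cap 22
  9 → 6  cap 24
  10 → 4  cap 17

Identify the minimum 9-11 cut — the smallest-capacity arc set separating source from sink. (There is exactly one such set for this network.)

augment #1: 9→6→11 push 16
augment #2: 9→3→2→11 push 5
augment #3: 9→1→10→4→7→11 push 4
augment #4: 9→3→0→5→2→11 push 10
augment #5: 9→6→1→10→4→0→5→2→11 push 2
max flow = 37; residual-reachable set from 9 gives S-side
cut edges (S→T): {(0,5), (3,2), (6,11), (7,11)} total cap 37

Min-cut arcs: {(0,5), (3,2), (6,11), (7,11)} (total capacity 37)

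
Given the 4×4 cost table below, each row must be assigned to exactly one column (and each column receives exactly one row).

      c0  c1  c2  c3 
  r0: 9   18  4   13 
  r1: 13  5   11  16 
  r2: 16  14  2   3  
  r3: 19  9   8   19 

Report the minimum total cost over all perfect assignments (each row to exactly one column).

Minimum assignment cost: 25

optimal assignment: row0→col0 (cost 9), row1→col1 (cost 5), row2→col3 (cost 3), row3→col2 (cost 8)
total = 9 + 5 + 3 + 8 = 25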